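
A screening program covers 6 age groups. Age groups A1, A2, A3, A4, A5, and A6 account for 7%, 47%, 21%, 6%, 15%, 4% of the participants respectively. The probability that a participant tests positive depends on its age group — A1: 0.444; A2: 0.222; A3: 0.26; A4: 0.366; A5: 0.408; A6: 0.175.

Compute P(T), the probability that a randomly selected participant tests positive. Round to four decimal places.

By the law of total probability,
P(T) = P(T|A1)·P(A1) + P(T|A2)·P(A2) + P(T|A3)·P(A3) + P(T|A4)·P(A4) + P(T|A5)·P(A5) + P(T|A6)·P(A6)
      = 0.444·0.07 + 0.222·0.47 + 0.26·0.21 + 0.366·0.06 + 0.408·0.15 + 0.175·0.04
      = 0.03108 + 0.10434 + 0.0546 + 0.02196 + 0.0612 + 0.007 = 0.28018

P(T) ≈ 0.2802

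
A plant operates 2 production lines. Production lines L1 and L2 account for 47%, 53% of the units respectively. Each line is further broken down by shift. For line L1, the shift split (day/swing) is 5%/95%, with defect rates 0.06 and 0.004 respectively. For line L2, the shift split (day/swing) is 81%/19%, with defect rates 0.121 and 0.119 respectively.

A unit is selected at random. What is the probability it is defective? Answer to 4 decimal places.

P(D|L1) = 0.05·0.06 + 0.95·0.004 = 0.003 + 0.0038 = 0.0068
P(D|L2) = 0.81·0.121 + 0.19·0.119 = 0.09801 + 0.02261 = 0.12062
By total probability over the outer partition,
P(D) = 0.47·0.0068 + 0.53·0.12062
      = 0.003196 + 0.0639286 = 0.0671246

0.0671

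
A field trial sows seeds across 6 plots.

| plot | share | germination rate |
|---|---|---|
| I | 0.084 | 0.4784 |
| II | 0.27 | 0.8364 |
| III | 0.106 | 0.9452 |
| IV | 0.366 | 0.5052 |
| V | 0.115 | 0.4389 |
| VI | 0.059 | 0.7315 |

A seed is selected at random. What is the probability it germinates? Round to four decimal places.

P(G) ≈ 0.6447

P(G) = P(G|I)·P(I) + P(G|II)·P(II) + P(G|III)·P(III) + P(G|IV)·P(IV) + P(G|V)·P(V) + P(G|VI)·P(VI)
      = 0.4784·0.084 + 0.8364·0.27 + 0.9452·0.106 + 0.5052·0.366 + 0.4389·0.115 + 0.7315·0.059
      = 0.0401856 + 0.225828 + 0.1001912 + 0.1849032 + 0.0504735 + 0.0431585 = 0.64474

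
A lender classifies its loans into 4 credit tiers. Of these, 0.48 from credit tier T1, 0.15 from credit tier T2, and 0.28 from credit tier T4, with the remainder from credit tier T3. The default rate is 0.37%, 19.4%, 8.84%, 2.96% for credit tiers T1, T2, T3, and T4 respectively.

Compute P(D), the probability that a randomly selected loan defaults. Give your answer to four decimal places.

0.0471

P(T3) = 1 − (0.48 + 0.15 + 0.28) = 0.09.
P(D) = P(D|T1)·P(T1) + P(D|T2)·P(T2) + P(D|T3)·P(T3) + P(D|T4)·P(T4)
      = 0.0037·0.48 + 0.194·0.15 + 0.0884·0.09 + 0.0296·0.28
      = 0.001776 + 0.0291 + 0.007956 + 0.008288 = 0.04712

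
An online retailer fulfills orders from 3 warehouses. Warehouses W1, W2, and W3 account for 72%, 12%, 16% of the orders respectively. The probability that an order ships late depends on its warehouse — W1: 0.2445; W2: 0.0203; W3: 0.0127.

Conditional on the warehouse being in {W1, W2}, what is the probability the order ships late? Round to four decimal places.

Let S = {W1, W2}.
P(S) = 0.72 + 0.12 = 0.84.
P(L ∩ S) = 0.2445·0.72 + 0.0203·0.12 = 0.17604 + 0.002436 = 0.178476.
P(L | S) = 0.178476 / 0.84 = 0.212471…

0.2125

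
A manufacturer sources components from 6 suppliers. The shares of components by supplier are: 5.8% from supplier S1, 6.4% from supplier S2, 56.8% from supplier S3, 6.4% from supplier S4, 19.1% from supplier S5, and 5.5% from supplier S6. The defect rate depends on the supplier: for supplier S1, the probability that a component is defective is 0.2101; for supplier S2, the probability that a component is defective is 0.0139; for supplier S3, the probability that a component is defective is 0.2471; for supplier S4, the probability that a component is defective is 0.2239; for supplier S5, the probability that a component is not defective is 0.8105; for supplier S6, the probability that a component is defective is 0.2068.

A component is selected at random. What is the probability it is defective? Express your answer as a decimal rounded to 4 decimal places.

0.2153

P(D|S5) = 1 − 0.8105 = 0.1895.
P(D) = P(D|S1)·P(S1) + P(D|S2)·P(S2) + P(D|S3)·P(S3) + P(D|S4)·P(S4) + P(D|S5)·P(S5) + P(D|S6)·P(S6)
      = 0.2101·0.058 + 0.0139·0.064 + 0.2471·0.568 + 0.2239·0.064 + 0.1895·0.191 + 0.2068·0.055
      = 0.0121858 + 0.0008896 + 0.1403528 + 0.0143296 + 0.0361945 + 0.011374 = 0.2153263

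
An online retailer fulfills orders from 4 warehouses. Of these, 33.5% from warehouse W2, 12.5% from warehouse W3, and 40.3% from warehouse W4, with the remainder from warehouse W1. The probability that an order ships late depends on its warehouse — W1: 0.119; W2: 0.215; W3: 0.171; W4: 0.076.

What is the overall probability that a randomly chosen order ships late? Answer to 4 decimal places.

0.1403

P(W1) = 1 − (0.335 + 0.125 + 0.403) = 0.137.
Summing over the partition,
P(L) = P(L|W1)·P(W1) + P(L|W2)·P(W2) + P(L|W3)·P(W3) + P(L|W4)·P(W4)
      = 0.119·0.137 + 0.215·0.335 + 0.171·0.125 + 0.076·0.403
      = 0.016303 + 0.072025 + 0.021375 + 0.030628 = 0.140331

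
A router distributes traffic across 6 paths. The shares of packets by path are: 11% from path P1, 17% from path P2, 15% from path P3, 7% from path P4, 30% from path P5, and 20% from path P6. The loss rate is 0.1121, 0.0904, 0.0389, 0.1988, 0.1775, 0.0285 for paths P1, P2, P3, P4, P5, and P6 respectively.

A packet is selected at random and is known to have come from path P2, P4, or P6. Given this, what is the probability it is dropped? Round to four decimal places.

Let S = {P2, P4, P6}.
P(S) = 0.17 + 0.07 + 0.2 = 0.44.
P(L ∩ S) = 0.0904·0.17 + 0.1988·0.07 + 0.0285·0.2 = 0.015368 + 0.013916 + 0.0057 = 0.034984.
P(L | S) = 0.034984 / 0.44 = 0.079509…

P(L|S) ≈ 0.0795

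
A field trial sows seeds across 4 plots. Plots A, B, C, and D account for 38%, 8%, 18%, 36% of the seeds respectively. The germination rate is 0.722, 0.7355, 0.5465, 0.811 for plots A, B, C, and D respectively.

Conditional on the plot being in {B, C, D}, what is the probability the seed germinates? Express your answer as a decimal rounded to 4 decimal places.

Let S = {B, C, D}.
P(S) = 0.08 + 0.18 + 0.36 = 0.62.
P(G ∩ S) = 0.7355·0.08 + 0.5465·0.18 + 0.811·0.36 = 0.05884 + 0.09837 + 0.29196 = 0.44917.
P(G | S) = 0.44917 / 0.62 = 0.724468…

0.7245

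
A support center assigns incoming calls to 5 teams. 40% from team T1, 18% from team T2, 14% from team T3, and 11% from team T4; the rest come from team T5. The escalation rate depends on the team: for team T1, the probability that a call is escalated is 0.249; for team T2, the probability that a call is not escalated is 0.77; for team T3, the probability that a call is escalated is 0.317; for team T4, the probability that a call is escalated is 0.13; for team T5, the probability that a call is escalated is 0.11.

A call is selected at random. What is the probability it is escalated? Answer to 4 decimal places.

P(T5) = 1 − (0.4 + 0.18 + 0.14 + 0.11) = 0.17.
P(E|T2) = 1 − 0.77 = 0.23.
P(E) = P(E|T1)·P(T1) + P(E|T2)·P(T2) + P(E|T3)·P(T3) + P(E|T4)·P(T4) + P(E|T5)·P(T5)
      = 0.249·0.4 + 0.23·0.18 + 0.317·0.14 + 0.13·0.11 + 0.11·0.17
      = 0.0996 + 0.0414 + 0.04438 + 0.0143 + 0.0187 = 0.21838

0.2184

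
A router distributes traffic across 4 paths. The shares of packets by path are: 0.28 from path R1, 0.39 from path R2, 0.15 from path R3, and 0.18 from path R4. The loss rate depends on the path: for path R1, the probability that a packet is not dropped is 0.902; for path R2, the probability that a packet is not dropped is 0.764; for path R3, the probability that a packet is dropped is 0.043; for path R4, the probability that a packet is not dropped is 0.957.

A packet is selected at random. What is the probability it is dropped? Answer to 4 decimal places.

0.1337

P(L|R1) = 1 − 0.902 = 0.098.
P(L|R2) = 1 − 0.764 = 0.236.
P(L|R4) = 1 − 0.957 = 0.043.
P(L) = P(L|R1)·P(R1) + P(L|R2)·P(R2) + P(L|R3)·P(R3) + P(L|R4)·P(R4)
      = 0.098·0.28 + 0.236·0.39 + 0.043·0.15 + 0.043·0.18
      = 0.02744 + 0.09204 + 0.00645 + 0.00774 = 0.13367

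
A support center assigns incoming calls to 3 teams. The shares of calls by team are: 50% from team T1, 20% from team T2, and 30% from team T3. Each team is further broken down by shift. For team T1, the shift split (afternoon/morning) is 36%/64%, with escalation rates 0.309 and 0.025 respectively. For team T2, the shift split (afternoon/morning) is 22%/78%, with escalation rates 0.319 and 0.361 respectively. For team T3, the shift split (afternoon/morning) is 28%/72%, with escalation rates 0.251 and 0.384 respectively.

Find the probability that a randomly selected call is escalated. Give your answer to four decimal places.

P(E|T1) = 0.36·0.309 + 0.64·0.025 = 0.11124 + 0.016 = 0.12724
P(E|T2) = 0.22·0.319 + 0.78·0.361 = 0.07018 + 0.28158 = 0.35176
P(E|T3) = 0.28·0.251 + 0.72·0.384 = 0.07028 + 0.27648 = 0.34676
Then overall,
P(E) = 0.5·0.12724 + 0.2·0.35176 + 0.3·0.34676
      = 0.06362 + 0.070352 + 0.104028 = 0.238

P(E) ≈ 0.2380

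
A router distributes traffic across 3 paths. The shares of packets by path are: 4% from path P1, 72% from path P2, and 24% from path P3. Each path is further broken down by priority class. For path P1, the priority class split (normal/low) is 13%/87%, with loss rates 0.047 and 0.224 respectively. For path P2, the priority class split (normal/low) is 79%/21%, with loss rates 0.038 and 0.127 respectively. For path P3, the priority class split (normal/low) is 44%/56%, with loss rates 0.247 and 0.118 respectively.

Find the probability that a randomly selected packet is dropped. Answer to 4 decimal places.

0.0908

P(L|P1) = 0.13·0.047 + 0.87·0.224 = 0.00611 + 0.19488 = 0.20099
P(L|P2) = 0.79·0.038 + 0.21·0.127 = 0.03002 + 0.02667 = 0.05669
P(L|P3) = 0.44·0.247 + 0.56·0.118 = 0.10868 + 0.06608 = 0.17476
By total probability over the outer partition,
P(L) = 0.04·0.20099 + 0.72·0.05669 + 0.24·0.17476
      = 0.0080396 + 0.0408168 + 0.0419424 = 0.0907988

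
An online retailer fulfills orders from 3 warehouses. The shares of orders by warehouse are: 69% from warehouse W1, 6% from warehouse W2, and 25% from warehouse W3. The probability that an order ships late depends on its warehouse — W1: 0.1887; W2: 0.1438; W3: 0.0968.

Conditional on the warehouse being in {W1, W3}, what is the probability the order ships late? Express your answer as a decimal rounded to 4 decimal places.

Let S = {W1, W3}.
P(S) = 0.69 + 0.25 = 0.94.
P(L ∩ S) = 0.1887·0.69 + 0.0968·0.25 = 0.130203 + 0.0242 = 0.154403.
P(L | S) = 0.154403 / 0.94 = 0.164259…

P(L|S) ≈ 0.1643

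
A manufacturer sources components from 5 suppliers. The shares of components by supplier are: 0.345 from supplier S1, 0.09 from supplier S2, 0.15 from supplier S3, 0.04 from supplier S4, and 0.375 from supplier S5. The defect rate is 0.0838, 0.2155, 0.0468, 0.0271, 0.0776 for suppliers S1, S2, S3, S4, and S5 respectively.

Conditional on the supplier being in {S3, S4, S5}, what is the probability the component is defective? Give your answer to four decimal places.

P(D|S) ≈ 0.0658

Let S = {S3, S4, S5}.
P(S) = 0.15 + 0.04 + 0.375 = 0.565.
P(D ∩ S) = 0.0468·0.15 + 0.0271·0.04 + 0.0776·0.375 = 0.00702 + 0.001084 + 0.0291 = 0.037204.
P(D | S) = 0.037204 / 0.565 = 0.065848…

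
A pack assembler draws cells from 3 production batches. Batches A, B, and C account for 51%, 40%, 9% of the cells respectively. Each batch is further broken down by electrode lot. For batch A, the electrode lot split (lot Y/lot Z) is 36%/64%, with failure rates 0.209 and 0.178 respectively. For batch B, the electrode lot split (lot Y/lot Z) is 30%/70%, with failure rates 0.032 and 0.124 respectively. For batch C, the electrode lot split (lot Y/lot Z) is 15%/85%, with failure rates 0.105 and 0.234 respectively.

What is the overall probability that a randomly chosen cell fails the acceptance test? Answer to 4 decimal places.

P(F) ≈ 0.1544

P(F|A) = 0.36·0.209 + 0.64·0.178 = 0.07524 + 0.11392 = 0.18916
P(F|B) = 0.3·0.032 + 0.7·0.124 = 0.0096 + 0.0868 = 0.0964
P(F|C) = 0.15·0.105 + 0.85·0.234 = 0.01575 + 0.1989 = 0.21465
Then overall,
P(F) = 0.51·0.18916 + 0.4·0.0964 + 0.09·0.21465
      = 0.0964716 + 0.03856 + 0.0193185 = 0.1543501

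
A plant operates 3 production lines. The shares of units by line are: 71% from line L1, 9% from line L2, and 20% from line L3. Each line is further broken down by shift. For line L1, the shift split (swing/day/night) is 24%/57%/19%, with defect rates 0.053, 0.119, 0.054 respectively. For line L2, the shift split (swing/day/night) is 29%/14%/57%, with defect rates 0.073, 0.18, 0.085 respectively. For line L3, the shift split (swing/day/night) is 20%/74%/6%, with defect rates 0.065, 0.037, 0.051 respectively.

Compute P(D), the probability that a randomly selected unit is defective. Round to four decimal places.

0.0817

P(D|L1) = 0.24·0.053 + 0.57·0.119 + 0.19·0.054 = 0.01272 + 0.06783 + 0.01026 = 0.09081
P(D|L2) = 0.29·0.073 + 0.14·0.18 + 0.57·0.085 = 0.02117 + 0.0252 + 0.04845 = 0.09482
P(D|L3) = 0.2·0.065 + 0.74·0.037 + 0.06·0.051 = 0.013 + 0.02738 + 0.00306 = 0.04344
Then overall,
P(D) = 0.71·0.09081 + 0.09·0.09482 + 0.2·0.04344
      = 0.0644751 + 0.0085338 + 0.008688 = 0.0816969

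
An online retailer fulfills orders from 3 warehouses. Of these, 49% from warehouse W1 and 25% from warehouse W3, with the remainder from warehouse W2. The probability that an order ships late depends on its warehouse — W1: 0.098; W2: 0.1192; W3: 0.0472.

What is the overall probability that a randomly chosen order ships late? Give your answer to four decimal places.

P(L) ≈ 0.0908

P(W2) = 1 − (0.49 + 0.25) = 0.26.
By the law of total probability,
P(L) = P(L|W1)·P(W1) + P(L|W2)·P(W2) + P(L|W3)·P(W3)
      = 0.098·0.49 + 0.1192·0.26 + 0.0472·0.25
      = 0.04802 + 0.030992 + 0.0118 = 0.090812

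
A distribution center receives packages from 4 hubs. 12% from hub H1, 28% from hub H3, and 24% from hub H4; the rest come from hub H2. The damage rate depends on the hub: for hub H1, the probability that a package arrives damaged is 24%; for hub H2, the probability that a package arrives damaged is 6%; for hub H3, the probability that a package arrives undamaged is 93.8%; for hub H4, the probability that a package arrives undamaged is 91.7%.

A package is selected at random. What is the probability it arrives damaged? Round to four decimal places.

P(H2) = 1 − (0.12 + 0.28 + 0.24) = 0.36.
P(D|H3) = 1 − 0.938 = 0.062.
P(D|H4) = 1 − 0.917 = 0.083.
Using total probability over the partition,
P(D) = P(D|H1)·P(H1) + P(D|H2)·P(H2) + P(D|H3)·P(H3) + P(D|H4)·P(H4)
      = 0.24·0.12 + 0.06·0.36 + 0.062·0.28 + 0.083·0.24
      = 0.0288 + 0.0216 + 0.01736 + 0.01992 = 0.08768

P(D) ≈ 0.0877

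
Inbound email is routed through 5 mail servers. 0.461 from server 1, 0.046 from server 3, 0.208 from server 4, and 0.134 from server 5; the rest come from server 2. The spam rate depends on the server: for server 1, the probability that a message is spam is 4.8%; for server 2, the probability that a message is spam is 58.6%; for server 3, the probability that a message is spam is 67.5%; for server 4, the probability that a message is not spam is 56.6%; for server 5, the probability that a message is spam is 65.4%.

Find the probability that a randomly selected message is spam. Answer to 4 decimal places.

0.3196

P(2) = 1 − (0.461 + 0.046 + 0.208 + 0.134) = 0.151.
P(S|4) = 1 − 0.566 = 0.434.
Using total probability over the partition,
P(S) = P(S|1)·P(1) + P(S|2)·P(2) + P(S|3)·P(3) + P(S|4)·P(4) + P(S|5)·P(5)
      = 0.048·0.461 + 0.586·0.151 + 0.675·0.046 + 0.434·0.208 + 0.654·0.134
      = 0.022128 + 0.088486 + 0.03105 + 0.090272 + 0.087636 = 0.319572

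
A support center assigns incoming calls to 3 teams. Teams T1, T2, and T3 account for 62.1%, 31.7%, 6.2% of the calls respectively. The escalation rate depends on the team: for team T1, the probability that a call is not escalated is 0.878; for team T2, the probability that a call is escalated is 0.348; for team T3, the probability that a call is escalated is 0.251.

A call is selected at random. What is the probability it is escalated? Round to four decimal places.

0.2016

P(E|T1) = 1 − 0.878 = 0.122.
P(E) = P(E|T1)·P(T1) + P(E|T2)·P(T2) + P(E|T3)·P(T3)
      = 0.122·0.621 + 0.348·0.317 + 0.251·0.062
      = 0.075762 + 0.110316 + 0.015562 = 0.20164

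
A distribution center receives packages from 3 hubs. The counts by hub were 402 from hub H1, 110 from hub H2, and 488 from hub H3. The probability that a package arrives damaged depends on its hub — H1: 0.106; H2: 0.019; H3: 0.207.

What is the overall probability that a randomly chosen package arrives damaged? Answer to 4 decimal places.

0.1457

Total: 402 + 110 + 488 = 1000.
P(H1) = 402/1000 = 0.402. P(H2) = 110/1000 = 0.11. P(H3) = 488/1000 = 0.488.
By the law of total probability,
P(D) = P(D|H1)·P(H1) + P(D|H2)·P(H2) + P(D|H3)·P(H3)
      = 0.106·0.402 + 0.019·0.11 + 0.207·0.488
      = 0.042612 + 0.00209 + 0.101016 = 0.145718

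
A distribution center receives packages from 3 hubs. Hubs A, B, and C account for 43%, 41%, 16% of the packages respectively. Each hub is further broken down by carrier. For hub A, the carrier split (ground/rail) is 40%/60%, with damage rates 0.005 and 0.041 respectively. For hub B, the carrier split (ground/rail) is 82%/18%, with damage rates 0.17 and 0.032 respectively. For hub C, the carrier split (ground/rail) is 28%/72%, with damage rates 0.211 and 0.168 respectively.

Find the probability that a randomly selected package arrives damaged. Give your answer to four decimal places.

P(D) ≈ 0.0998

P(D|A) = 0.4·0.005 + 0.6·0.041 = 0.002 + 0.0246 = 0.0266
P(D|B) = 0.82·0.17 + 0.18·0.032 = 0.1394 + 0.00576 = 0.14516
P(D|C) = 0.28·0.211 + 0.72·0.168 = 0.05908 + 0.12096 = 0.18004
Then overall,
P(D) = 0.43·0.0266 + 0.41·0.14516 + 0.16·0.18004
      = 0.011438 + 0.0595156 + 0.0288064 = 0.09976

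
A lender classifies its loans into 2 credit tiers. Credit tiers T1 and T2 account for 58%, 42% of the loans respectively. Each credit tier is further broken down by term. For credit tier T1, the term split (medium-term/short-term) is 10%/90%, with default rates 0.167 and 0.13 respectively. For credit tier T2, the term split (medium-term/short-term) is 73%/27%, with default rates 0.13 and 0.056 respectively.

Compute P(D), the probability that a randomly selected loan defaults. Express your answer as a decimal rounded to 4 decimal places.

P(D) ≈ 0.1238

P(D|T1) = 0.1·0.167 + 0.9·0.13 = 0.0167 + 0.117 = 0.1337
P(D|T2) = 0.73·0.13 + 0.27·0.056 = 0.0949 + 0.01512 = 0.11002
By total probability over the outer partition,
P(D) = 0.58·0.1337 + 0.42·0.11002
      = 0.077546 + 0.0462084 = 0.1237544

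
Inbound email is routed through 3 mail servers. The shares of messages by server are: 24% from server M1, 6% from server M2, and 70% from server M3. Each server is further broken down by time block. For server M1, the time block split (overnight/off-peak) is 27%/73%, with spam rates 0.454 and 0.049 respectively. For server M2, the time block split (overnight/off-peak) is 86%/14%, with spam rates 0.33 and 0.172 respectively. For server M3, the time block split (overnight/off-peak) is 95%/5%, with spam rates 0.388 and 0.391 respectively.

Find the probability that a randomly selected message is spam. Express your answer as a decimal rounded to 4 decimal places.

P(S) ≈ 0.3282

P(S|M1) = 0.27·0.454 + 0.73·0.049 = 0.12258 + 0.03577 = 0.15835
P(S|M2) = 0.86·0.33 + 0.14·0.172 = 0.2838 + 0.02408 = 0.30788
P(S|M3) = 0.95·0.388 + 0.05·0.391 = 0.3686 + 0.01955 = 0.38815
Then overall,
P(S) = 0.24·0.15835 + 0.06·0.30788 + 0.7·0.38815
      = 0.038004 + 0.0184728 + 0.271705 = 0.3281818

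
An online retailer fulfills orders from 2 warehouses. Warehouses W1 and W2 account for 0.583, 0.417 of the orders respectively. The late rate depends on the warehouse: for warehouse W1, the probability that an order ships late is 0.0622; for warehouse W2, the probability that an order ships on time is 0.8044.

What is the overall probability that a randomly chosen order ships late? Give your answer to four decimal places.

P(L) ≈ 0.1178

P(L|W2) = 1 − 0.8044 = 0.1956.
P(L) = P(L|W1)·P(W1) + P(L|W2)·P(W2)
      = 0.0622·0.583 + 0.1956·0.417
      = 0.0362626 + 0.0815652 = 0.1178278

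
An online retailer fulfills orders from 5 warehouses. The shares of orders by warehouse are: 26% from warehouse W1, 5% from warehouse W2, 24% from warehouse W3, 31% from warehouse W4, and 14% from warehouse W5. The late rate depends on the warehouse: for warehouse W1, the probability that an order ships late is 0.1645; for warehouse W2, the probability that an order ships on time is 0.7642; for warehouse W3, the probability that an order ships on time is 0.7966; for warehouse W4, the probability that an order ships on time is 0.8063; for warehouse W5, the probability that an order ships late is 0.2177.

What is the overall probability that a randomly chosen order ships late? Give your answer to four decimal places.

0.1939

P(L|W2) = 1 − 0.7642 = 0.2358.
P(L|W3) = 1 − 0.7966 = 0.2034.
P(L|W4) = 1 − 0.8063 = 0.1937.
Summing over the partition,
P(L) = P(L|W1)·P(W1) + P(L|W2)·P(W2) + P(L|W3)·P(W3) + P(L|W4)·P(W4) + P(L|W5)·P(W5)
      = 0.1645·0.26 + 0.2358·0.05 + 0.2034·0.24 + 0.1937·0.31 + 0.2177·0.14
      = 0.04277 + 0.01179 + 0.048816 + 0.060047 + 0.030478 = 0.193901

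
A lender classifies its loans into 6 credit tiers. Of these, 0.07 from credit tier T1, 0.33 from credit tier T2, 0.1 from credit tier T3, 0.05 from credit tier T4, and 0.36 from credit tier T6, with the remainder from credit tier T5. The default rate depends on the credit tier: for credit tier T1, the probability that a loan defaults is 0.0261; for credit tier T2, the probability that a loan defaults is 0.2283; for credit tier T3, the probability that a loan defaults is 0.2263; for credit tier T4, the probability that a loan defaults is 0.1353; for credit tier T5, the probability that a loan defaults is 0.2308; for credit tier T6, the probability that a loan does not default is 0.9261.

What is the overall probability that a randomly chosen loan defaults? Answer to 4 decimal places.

P(D) ≈ 0.1539

P(T5) = 1 − (0.07 + 0.33 + 0.1 + 0.05 + 0.36) = 0.09.
P(D|T6) = 1 − 0.9261 = 0.0739.
By the law of total probability,
P(D) = P(D|T1)·P(T1) + P(D|T2)·P(T2) + P(D|T3)·P(T3) + P(D|T4)·P(T4) + P(D|T5)·P(T5) + P(D|T6)·P(T6)
      = 0.0261·0.07 + 0.2283·0.33 + 0.2263·0.1 + 0.1353·0.05 + 0.2308·0.09 + 0.0739·0.36
      = 0.001827 + 0.075339 + 0.02263 + 0.006765 + 0.020772 + 0.026604 = 0.153937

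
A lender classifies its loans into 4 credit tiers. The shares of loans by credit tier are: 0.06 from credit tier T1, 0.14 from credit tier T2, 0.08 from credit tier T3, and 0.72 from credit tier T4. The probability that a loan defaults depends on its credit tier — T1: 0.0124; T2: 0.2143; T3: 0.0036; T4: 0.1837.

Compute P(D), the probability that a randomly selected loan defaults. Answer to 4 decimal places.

P(D) ≈ 0.1633

P(D) = P(D|T1)·P(T1) + P(D|T2)·P(T2) + P(D|T3)·P(T3) + P(D|T4)·P(T4)
      = 0.0124·0.06 + 0.2143·0.14 + 0.0036·0.08 + 0.1837·0.72
      = 0.000744 + 0.030002 + 0.000288 + 0.132264 = 0.163298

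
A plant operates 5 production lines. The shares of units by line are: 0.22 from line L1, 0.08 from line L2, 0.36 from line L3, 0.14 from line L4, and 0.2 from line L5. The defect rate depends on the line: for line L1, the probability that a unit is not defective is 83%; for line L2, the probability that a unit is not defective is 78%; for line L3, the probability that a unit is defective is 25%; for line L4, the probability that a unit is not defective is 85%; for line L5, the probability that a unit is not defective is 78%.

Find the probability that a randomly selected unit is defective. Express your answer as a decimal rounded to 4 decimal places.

0.2100

P(D|L1) = 1 − 0.83 = 0.17.
P(D|L2) = 1 − 0.78 = 0.22.
P(D|L4) = 1 − 0.85 = 0.15.
P(D|L5) = 1 − 0.78 = 0.22.
P(D) = P(D|L1)·P(L1) + P(D|L2)·P(L2) + P(D|L3)·P(L3) + P(D|L4)·P(L4) + P(D|L5)·P(L5)
      = 0.17·0.22 + 0.22·0.08 + 0.25·0.36 + 0.15·0.14 + 0.22·0.2
      = 0.0374 + 0.0176 + 0.09 + 0.021 + 0.044 = 0.21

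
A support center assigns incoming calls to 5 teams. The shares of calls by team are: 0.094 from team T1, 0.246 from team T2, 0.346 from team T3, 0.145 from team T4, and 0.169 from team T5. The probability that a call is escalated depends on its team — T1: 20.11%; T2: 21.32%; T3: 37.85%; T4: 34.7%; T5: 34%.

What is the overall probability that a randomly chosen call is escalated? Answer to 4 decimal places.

P(E) = P(E|T1)·P(T1) + P(E|T2)·P(T2) + P(E|T3)·P(T3) + P(E|T4)·P(T4) + P(E|T5)·P(T5)
      = 0.2011·0.094 + 0.2132·0.246 + 0.3785·0.346 + 0.347·0.145 + 0.34·0.169
      = 0.0189034 + 0.0524472 + 0.130961 + 0.050315 + 0.05746 = 0.3100866

0.3101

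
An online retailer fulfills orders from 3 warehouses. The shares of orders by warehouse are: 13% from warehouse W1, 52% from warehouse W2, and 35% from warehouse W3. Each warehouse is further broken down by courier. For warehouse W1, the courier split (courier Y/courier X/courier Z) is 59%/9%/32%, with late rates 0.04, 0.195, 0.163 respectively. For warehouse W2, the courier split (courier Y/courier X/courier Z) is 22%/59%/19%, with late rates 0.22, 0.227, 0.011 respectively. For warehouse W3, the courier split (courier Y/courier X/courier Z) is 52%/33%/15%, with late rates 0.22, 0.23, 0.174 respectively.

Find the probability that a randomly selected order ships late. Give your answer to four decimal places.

P(L) ≈ 0.1838

P(L|W1) = 0.59·0.04 + 0.09·0.195 + 0.32·0.163 = 0.0236 + 0.01755 + 0.05216 = 0.09331
P(L|W2) = 0.22·0.22 + 0.59·0.227 + 0.19·0.011 = 0.0484 + 0.13393 + 0.00209 = 0.18442
P(L|W3) = 0.52·0.22 + 0.33·0.23 + 0.15·0.174 = 0.1144 + 0.0759 + 0.0261 = 0.2164
By total probability over the outer partition,
P(L) = 0.13·0.09331 + 0.52·0.18442 + 0.35·0.2164
      = 0.0121303 + 0.0958984 + 0.07574 = 0.1837687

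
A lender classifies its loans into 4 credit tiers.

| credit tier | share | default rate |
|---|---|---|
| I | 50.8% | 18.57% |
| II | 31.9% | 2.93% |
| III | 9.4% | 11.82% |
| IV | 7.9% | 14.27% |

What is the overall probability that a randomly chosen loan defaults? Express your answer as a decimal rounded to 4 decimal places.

Using total probability over the partition,
P(D) = P(D|I)·P(I) + P(D|II)·P(II) + P(D|III)·P(III) + P(D|IV)·P(IV)
      = 0.1857·0.508 + 0.0293·0.319 + 0.1182·0.094 + 0.1427·0.079
      = 0.0943356 + 0.0093467 + 0.0111108 + 0.0112733 = 0.1260664

P(D) ≈ 0.1261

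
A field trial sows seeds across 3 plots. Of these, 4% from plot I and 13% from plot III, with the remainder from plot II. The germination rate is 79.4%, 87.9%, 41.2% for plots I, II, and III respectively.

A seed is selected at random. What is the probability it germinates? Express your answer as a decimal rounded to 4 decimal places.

P(II) = 1 − (0.04 + 0.13) = 0.83.
By the law of total probability,
P(G) = P(G|I)·P(I) + P(G|II)·P(II) + P(G|III)·P(III)
      = 0.794·0.04 + 0.879·0.83 + 0.412·0.13
      = 0.03176 + 0.72957 + 0.05356 = 0.81489

P(G) ≈ 0.8149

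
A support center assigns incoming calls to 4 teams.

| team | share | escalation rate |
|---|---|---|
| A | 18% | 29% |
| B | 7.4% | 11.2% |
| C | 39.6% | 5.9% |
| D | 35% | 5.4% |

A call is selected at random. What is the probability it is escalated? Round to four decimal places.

0.1028

Summing over the partition,
P(E) = P(E|A)·P(A) + P(E|B)·P(B) + P(E|C)·P(C) + P(E|D)·P(D)
      = 0.29·0.18 + 0.112·0.074 + 0.059·0.396 + 0.054·0.35
      = 0.0522 + 0.008288 + 0.023364 + 0.0189 = 0.102752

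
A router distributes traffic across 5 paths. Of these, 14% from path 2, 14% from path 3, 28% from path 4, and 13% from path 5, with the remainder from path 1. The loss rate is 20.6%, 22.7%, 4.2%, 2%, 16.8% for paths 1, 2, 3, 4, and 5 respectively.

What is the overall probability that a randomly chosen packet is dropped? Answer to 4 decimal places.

0.1290

P(1) = 1 − (0.14 + 0.14 + 0.28 + 0.13) = 0.31.
P(L) = P(L|1)·P(1) + P(L|2)·P(2) + P(L|3)·P(3) + P(L|4)·P(4) + P(L|5)·P(5)
      = 0.206·0.31 + 0.227·0.14 + 0.042·0.14 + 0.02·0.28 + 0.168·0.13
      = 0.06386 + 0.03178 + 0.00588 + 0.0056 + 0.02184 = 0.12896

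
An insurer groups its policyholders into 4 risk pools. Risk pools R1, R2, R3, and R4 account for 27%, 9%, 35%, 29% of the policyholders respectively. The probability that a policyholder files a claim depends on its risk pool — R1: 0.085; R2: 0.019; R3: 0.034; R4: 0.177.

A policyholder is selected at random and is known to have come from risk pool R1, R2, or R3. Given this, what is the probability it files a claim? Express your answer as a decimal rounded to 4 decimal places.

0.0515

Let S = {R1, R2, R3}.
P(S) = 0.27 + 0.09 + 0.35 = 0.71.
P(C ∩ S) = 0.085·0.27 + 0.019·0.09 + 0.034·0.35 = 0.02295 + 0.00171 + 0.0119 = 0.03656.
P(C | S) = 0.03656 / 0.71 = 0.051493…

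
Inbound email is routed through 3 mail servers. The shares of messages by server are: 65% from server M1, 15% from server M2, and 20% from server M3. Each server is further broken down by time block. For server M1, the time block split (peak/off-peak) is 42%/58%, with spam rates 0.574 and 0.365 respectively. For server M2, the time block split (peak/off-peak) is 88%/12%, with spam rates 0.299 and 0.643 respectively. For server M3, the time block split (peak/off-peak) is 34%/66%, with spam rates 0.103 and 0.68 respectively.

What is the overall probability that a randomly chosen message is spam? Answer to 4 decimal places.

P(S|M1) = 0.42·0.574 + 0.58·0.365 = 0.24108 + 0.2117 = 0.45278
P(S|M2) = 0.88·0.299 + 0.12·0.643 = 0.26312 + 0.07716 = 0.34028
P(S|M3) = 0.34·0.103 + 0.66·0.68 = 0.03502 + 0.4488 = 0.48382
By total probability over the outer partition,
P(S) = 0.65·0.45278 + 0.15·0.34028 + 0.2·0.48382
      = 0.294307 + 0.051042 + 0.096764 = 0.442113

P(S) ≈ 0.4421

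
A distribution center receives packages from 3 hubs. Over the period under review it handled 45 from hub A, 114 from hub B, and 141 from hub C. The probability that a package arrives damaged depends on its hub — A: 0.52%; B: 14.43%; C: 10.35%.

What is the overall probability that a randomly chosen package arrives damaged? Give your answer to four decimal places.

0.1043

Total: 45 + 114 + 141 = 300.
P(A) = 45/300 = 0.15. P(B) = 114/300 = 0.38. P(C) = 141/300 = 0.47.
P(D) = P(D|A)·P(A) + P(D|B)·P(B) + P(D|C)·P(C)
      = 0.0052·0.15 + 0.1443·0.38 + 0.1035·0.47
      = 0.00078 + 0.054834 + 0.048645 = 0.104259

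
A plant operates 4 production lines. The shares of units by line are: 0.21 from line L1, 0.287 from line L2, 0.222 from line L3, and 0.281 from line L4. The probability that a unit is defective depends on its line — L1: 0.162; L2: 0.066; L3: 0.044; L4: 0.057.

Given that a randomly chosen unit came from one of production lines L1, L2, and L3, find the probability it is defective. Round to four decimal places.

Let S = {L1, L2, L3}.
P(S) = 0.21 + 0.287 + 0.222 = 0.719.
P(D ∩ S) = 0.162·0.21 + 0.066·0.287 + 0.044·0.222 = 0.03402 + 0.018942 + 0.009768 = 0.06273.
P(D | S) = 0.06273 / 0.719 = 0.087246…

P(D|S) ≈ 0.0872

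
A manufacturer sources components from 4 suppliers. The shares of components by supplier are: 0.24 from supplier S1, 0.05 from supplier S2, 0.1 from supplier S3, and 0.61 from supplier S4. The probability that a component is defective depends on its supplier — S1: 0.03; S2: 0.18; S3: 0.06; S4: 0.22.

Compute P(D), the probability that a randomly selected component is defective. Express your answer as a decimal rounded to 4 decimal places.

P(D) ≈ 0.1564

P(D) = P(D|S1)·P(S1) + P(D|S2)·P(S2) + P(D|S3)·P(S3) + P(D|S4)·P(S4)
      = 0.03·0.24 + 0.18·0.05 + 0.06·0.1 + 0.22·0.61
      = 0.0072 + 0.009 + 0.006 + 0.1342 = 0.1564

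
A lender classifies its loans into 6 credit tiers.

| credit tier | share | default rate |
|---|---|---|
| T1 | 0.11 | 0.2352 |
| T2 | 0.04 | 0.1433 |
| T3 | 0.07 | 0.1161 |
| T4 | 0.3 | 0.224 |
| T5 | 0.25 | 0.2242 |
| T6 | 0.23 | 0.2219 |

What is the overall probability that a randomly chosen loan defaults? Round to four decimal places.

By the law of total probability,
P(D) = P(D|T1)·P(T1) + P(D|T2)·P(T2) + P(D|T3)·P(T3) + P(D|T4)·P(T4) + P(D|T5)·P(T5) + P(D|T6)·P(T6)
      = 0.2352·0.11 + 0.1433·0.04 + 0.1161·0.07 + 0.224·0.3 + 0.2242·0.25 + 0.2219·0.23
      = 0.025872 + 0.005732 + 0.008127 + 0.0672 + 0.05605 + 0.051037 = 0.214018

0.2140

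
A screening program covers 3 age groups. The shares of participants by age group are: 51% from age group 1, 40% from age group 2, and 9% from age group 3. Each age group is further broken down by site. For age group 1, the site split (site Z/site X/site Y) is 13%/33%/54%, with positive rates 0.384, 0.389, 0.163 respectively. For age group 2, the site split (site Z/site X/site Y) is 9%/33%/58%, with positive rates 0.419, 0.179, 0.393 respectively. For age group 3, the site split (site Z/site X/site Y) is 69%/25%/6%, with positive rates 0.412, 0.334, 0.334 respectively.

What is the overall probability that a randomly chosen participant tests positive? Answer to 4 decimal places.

P(T|1) = 0.13·0.384 + 0.33·0.389 + 0.54·0.163 = 0.04992 + 0.12837 + 0.08802 = 0.26631
P(T|2) = 0.09·0.419 + 0.33·0.179 + 0.58·0.393 = 0.03771 + 0.05907 + 0.22794 = 0.32472
P(T|3) = 0.69·0.412 + 0.25·0.334 + 0.06·0.334 = 0.28428 + 0.0835 + 0.02004 = 0.38782
Then overall,
P(T) = 0.51·0.26631 + 0.4·0.32472 + 0.09·0.38782
      = 0.1358181 + 0.129888 + 0.0349038 = 0.3006099

P(T) ≈ 0.3006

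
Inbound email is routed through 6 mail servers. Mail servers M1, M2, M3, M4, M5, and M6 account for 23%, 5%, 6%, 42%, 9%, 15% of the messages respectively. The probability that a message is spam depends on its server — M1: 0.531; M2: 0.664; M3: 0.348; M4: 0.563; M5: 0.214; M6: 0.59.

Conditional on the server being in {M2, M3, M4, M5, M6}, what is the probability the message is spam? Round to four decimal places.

P(S|J) ≈ 0.5173

Let J = {M2, M3, M4, M5, M6}.
P(J) = 0.05 + 0.06 + 0.42 + 0.09 + 0.15 = 0.77.
P(S ∩ J) = 0.664·0.05 + 0.348·0.06 + 0.563·0.42 + 0.214·0.09 + 0.59·0.15 = 0.0332 + 0.02088 + 0.23646 + 0.01926 + 0.0885 = 0.3983.
P(S | J) = 0.3983 / 0.77 = 0.517273…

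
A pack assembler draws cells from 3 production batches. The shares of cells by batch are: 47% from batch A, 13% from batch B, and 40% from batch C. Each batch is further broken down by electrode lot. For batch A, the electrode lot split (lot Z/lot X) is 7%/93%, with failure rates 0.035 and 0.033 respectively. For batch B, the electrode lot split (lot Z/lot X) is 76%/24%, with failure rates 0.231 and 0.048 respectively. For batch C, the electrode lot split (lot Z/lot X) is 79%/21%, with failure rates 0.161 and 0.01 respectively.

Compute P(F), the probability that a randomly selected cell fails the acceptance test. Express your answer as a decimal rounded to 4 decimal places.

P(F|A) = 0.07·0.035 + 0.93·0.033 = 0.00245 + 0.03069 = 0.03314
P(F|B) = 0.76·0.231 + 0.24·0.048 = 0.17556 + 0.01152 = 0.18708
P(F|C) = 0.79·0.161 + 0.21·0.01 = 0.12719 + 0.0021 = 0.12929
Then overall,
P(F) = 0.47·0.03314 + 0.13·0.18708 + 0.4·0.12929
      = 0.0155758 + 0.0243204 + 0.051716 = 0.0916122

0.0916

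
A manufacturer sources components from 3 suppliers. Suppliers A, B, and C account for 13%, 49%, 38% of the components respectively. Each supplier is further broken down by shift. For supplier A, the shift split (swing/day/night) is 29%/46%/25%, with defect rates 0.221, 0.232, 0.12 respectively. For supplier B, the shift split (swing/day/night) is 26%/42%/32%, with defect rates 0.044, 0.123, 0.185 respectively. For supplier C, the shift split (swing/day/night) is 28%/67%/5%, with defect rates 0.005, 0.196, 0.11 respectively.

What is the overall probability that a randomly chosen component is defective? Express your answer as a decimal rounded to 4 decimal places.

0.1386

P(D|A) = 0.29·0.221 + 0.46·0.232 + 0.25·0.12 = 0.06409 + 0.10672 + 0.03 = 0.20081
P(D|B) = 0.26·0.044 + 0.42·0.123 + 0.32·0.185 = 0.01144 + 0.05166 + 0.0592 = 0.1223
P(D|C) = 0.28·0.005 + 0.67·0.196 + 0.05·0.11 = 0.0014 + 0.13132 + 0.0055 = 0.13822
Then overall,
P(D) = 0.13·0.20081 + 0.49·0.1223 + 0.38·0.13822
      = 0.0261053 + 0.059927 + 0.0525236 = 0.1385559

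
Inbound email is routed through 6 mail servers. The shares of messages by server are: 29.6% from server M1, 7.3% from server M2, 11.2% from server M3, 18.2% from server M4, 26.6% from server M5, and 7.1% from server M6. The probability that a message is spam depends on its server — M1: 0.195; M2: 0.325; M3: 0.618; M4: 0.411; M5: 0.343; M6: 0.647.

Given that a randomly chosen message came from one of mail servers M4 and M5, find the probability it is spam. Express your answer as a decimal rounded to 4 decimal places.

P(S|J) ≈ 0.3706

Let J = {M4, M5}.
P(J) = 0.182 + 0.266 = 0.448.
P(S ∩ J) = 0.411·0.182 + 0.343·0.266 = 0.074802 + 0.091238 = 0.16604.
P(S | J) = 0.16604 / 0.448 = 0.370625…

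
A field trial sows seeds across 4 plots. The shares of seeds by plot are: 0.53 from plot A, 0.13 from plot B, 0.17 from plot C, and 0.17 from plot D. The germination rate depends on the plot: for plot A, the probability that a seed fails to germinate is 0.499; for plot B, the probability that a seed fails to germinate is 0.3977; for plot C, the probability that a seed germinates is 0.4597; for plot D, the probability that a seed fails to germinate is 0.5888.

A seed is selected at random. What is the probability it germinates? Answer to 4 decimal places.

P(G|A) = 1 − 0.499 = 0.501.
P(G|B) = 1 − 0.3977 = 0.6023.
P(G|D) = 1 − 0.5888 = 0.4112.
By the law of total probability,
P(G) = P(G|A)·P(A) + P(G|B)·P(B) + P(G|C)·P(C) + P(G|D)·P(D)
      = 0.501·0.53 + 0.6023·0.13 + 0.4597·0.17 + 0.4112·0.17
      = 0.26553 + 0.078299 + 0.078149 + 0.069904 = 0.491882

0.4919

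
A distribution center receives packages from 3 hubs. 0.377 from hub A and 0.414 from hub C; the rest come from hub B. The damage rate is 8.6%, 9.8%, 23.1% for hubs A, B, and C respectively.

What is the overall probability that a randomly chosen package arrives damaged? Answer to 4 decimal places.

P(D) ≈ 0.1485

P(B) = 1 − (0.377 + 0.414) = 0.209.
Summing over the partition,
P(D) = P(D|A)·P(A) + P(D|B)·P(B) + P(D|C)·P(C)
      = 0.086·0.377 + 0.098·0.209 + 0.231·0.414
      = 0.032422 + 0.020482 + 0.095634 = 0.148538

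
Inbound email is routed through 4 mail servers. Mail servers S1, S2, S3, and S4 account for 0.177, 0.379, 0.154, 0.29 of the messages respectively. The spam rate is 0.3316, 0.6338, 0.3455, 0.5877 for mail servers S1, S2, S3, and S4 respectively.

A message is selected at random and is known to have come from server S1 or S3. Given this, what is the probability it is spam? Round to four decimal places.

Let J = {S1, S3}.
P(J) = 0.177 + 0.154 = 0.331.
P(S ∩ J) = 0.3316·0.177 + 0.3455·0.154 = 0.0586932 + 0.053207 = 0.1119002.
P(S | J) = 0.1119002 / 0.331 = 0.338067…

0.3381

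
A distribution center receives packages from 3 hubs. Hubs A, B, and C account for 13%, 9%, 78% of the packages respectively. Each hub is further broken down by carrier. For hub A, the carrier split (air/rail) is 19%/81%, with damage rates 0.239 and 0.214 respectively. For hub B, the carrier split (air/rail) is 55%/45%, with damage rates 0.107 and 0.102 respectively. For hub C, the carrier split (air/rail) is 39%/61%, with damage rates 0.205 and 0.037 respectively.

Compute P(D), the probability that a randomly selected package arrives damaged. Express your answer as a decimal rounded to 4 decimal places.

P(D|A) = 0.19·0.239 + 0.81·0.214 = 0.04541 + 0.17334 = 0.21875
P(D|B) = 0.55·0.107 + 0.45·0.102 = 0.05885 + 0.0459 = 0.10475
P(D|C) = 0.39·0.205 + 0.61·0.037 = 0.07995 + 0.02257 = 0.10252
By total probability over the outer partition,
P(D) = 0.13·0.21875 + 0.09·0.10475 + 0.78·0.10252
      = 0.0284375 + 0.0094275 + 0.0799656 = 0.1178306

0.1178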